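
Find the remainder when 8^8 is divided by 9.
1

Use repeated squaring. Binary(8) = 1000. Walk through the bits of the exponent 8 left-to-right: at each bit after the leading one, square the running value, then multiply by 8 if the bit is 1 (always reducing mod 9):
  bit 1 = 1 (leading): start with 8.
  bit 2 = 0: square 8^2 = 64 ≡ 1 (mod 9).
  bit 3 = 0: square 1^2 = 1 (mod 9).
  bit 4 = 0: square 1^2 = 1 (mod 9).
Final value: 8^8 ≡ 1 (mod 9).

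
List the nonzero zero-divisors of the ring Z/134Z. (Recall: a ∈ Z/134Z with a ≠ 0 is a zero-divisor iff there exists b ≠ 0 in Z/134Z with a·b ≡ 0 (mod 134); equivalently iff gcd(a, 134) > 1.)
nonzero zero-divisors of Z/134Z = {2, 4, 6, 8, 10, 12, 14, 16, 18, 20, 22, 24, 26, 28, 30, 32, 34, 36, 38, 40, 42, 44, 46, 48, 50, 52, 54, 56, 58, 60, 62, 64, 66, 67, 68, 70, 72, 74, 76, 78, 80, 82, 84, 86, 88, 90, 92, 94, 96, 98, 100, 102, 104, 106, 108, 110, 112, 114, 116, 118, 120, 122, 124, 126, 128, 130, 132}

An element a ∈ Z/134Z (with a ≠ 0) is a zero-divisor iff gcd(a, 134) > 1 (because a is a unit precisely when gcd(a, n) = 1, and in Z/nZ every nonzero, non-unit element is a zero-divisor). Scan a = 1, ..., 133 and keep those with gcd(a, 134) > 1:
  gcd(2, 134) = 2, gcd(4, 134) = 2, gcd(6, 134) = 2, gcd(8, 134) = 2, gcd(10, 134) = 2, gcd(12, 134) = 2, gcd(14, 134) = 2, gcd(16, 134) = 2, gcd(18, 134) = 2, gcd(20, 134) = 2, gcd(22, 134) = 2, gcd(24, 134) = 2, gcd(26, 134) = 2, gcd(28, 134) = 2, gcd(30, 134) = 2, gcd(32, 134) = 2, gcd(34, 134) = 2, gcd(36, 134) = 2, gcd(38, 134) = 2, gcd(40, 134) = 2, gcd(42, 134) = 2, gcd(44, 134) = 2, gcd(46, 134) = 2, gcd(48, 134) = 2, gcd(50, 134) = 2, gcd(52, 134) = 2, gcd(54, 134) = 2, gcd(56, 134) = 2, gcd(58, 134) = 2, gcd(60, 134) = 2, gcd(62, 134) = 2, gcd(64, 134) = 2, gcd(66, 134) = 2, gcd(67, 134) = 67, gcd(68, 134) = 2, gcd(70, 134) = 2, gcd(72, 134) = 2, gcd(74, 134) = 2, gcd(76, 134) = 2, gcd(78, 134) = 2, gcd(80, 134) = 2, gcd(82, 134) = 2, gcd(84, 134) = 2, gcd(86, 134) = 2, gcd(88, 134) = 2, gcd(90, 134) = 2, gcd(92, 134) = 2, gcd(94, 134) = 2, gcd(96, 134) = 2, gcd(98, 134) = 2, gcd(100, 134) = 2, gcd(102, 134) = 2, gcd(104, 134) = 2, gcd(106, 134) = 2, gcd(108, 134) = 2, gcd(110, 134) = 2, gcd(112, 134) = 2, gcd(114, 134) = 2, gcd(116, 134) = 2, gcd(118, 134) = 2, gcd(120, 134) = 2, gcd(122, 134) = 2, gcd(124, 134) = 2, gcd(126, 134) = 2, gcd(128, 134) = 2, gcd(130, 134) = 2, gcd(132, 134) = 2.
All other a ∈ {1, ..., 133} have gcd(a, 134) = 1 and are units. So the nonzero zero-divisors are exactly the 67 values of a appearing in this scan.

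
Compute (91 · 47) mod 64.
53

Reduce the factors first: 91 ≡ 27 (mod 64), so 91 · 47 ≡ 27 · 47 (mod 64). 27 · 47 = 1269. Dividing by 64: 1269 = 19·64 + 53. So (91 · 47) mod 64 = 53.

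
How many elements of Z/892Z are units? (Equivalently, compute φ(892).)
Z/892Z has φ(892) = 444 units

An element a ∈ Z/892Z is a unit iff gcd(a, 892) = 1, so the number of units is φ(892). φ is multiplicative, with φ(p^e) = p^e − p^(e−1). Factorise 892 = 2^2 · 223. Then
  φ(892) = (2^2 − 2^1) · (223 − 1) = 2 · 222 = 444.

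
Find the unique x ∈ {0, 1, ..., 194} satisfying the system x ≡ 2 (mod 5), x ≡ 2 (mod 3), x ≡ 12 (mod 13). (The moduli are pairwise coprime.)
The moduli 5, 3, 13 are pairwise coprime, so by the CRT there is a unique solution mod 5·3·13 = 195.
Solve by successive substitution. Start with x ≡ 2 (mod 5).
  Combine with x ≡ 2 (mod 3): write x = 2 + 5·t and require 2 + 5·t ≡ 2 (mod 3), i.e. 5·t ≡ 2 − 2 ≡ 0 (mod 3). Since 5^(−1) ≡ 2 (mod 3) (5 ≡ 2 (mod 3)), t ≡ 2·0 ≡ 0 (mod 3). So x ≡ 2 + 5·0 = 2 (mod 15).
  Combine with x ≡ 12 (mod 13): write x = 2 + 15·t and require 2 + 15·t ≡ 12 (mod 13), i.e. 15·t ≡ 12 − 2 ≡ 10 (mod 13). Since 15^(−1) ≡ 7 (mod 13) (15 ≡ 2 (mod 13)), t ≡ 7·10 ≡ 5 (mod 13). So x ≡ 2 + 15·5 = 77 (mod 195).
Unique solution in [0, 195): x = 77.

Final answer: x ≡ 77 (mod 195); the representative in [0, 195) is 77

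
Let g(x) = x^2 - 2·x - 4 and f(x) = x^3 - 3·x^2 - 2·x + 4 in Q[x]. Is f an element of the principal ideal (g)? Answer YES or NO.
YES

In Q[x] the ideal (g) consists of all multiples of g, so f ∈ (g) iff g | f, i.e. iff the remainder of f on division by g is 0. Divide f by g (g is monic, so eliminate the leading term of the running remainder at each step):
  leading term x^3: subtract (x)·g(x) = x^3 - 2·x^2 - 4·x, leaving -x^2 + 2·x + 4
  leading term -x^2: subtract (-1)·g(x) = -x^2 + 2·x + 4, leaving 0
The remainder is 0, so f(x) = g(x) · h(x) with h(x) = x - 1. Hence g | f, i.e. f ∈ (g).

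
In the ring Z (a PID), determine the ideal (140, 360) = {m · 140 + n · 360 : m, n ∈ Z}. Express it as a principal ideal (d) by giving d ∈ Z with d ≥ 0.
In the PID Z, (a, b) is generated by gcd(a, b). Compute gcd(360, 140) with the extended Euclidean algorithm, tracking rows (r, s, t) with s·360 + t·140 = r:
  row A: (360, 1, 0)   [1·360 + 0·140 = 360]
  row B: (140, 0, 1)   [0·360 + 1·140 = 140]
  360 = 2·140 + 80   → row C = row A − 2·row B = (80, 1, −2)   [check: 1·360 − 2·140 = 80]
  140 = 1·80 + 60   → row D = row B − 1·row C = (60, −1, 3)   [check: −1·360 + 3·140 = 60]
  80 = 1·60 + 20   → row E = row C − 1·row D = (20, 2, −5)   [check: 2·360 − 5·140 = 20]
  60 = 3·20 + 0   → remainder 0, stop. gcd = 20 (last nonzero row E).
So gcd(140, 360) = 20, with Bézout identity 2·360 − 5·140 = 20. Containment (⊇): the Bézout identity exhibits 20 as an element of (140, 360), giving (20) ⊆ (140, 360). Containment (⊆): since 20 | 140 and 20 | 360 (140 = 20·7, 360 = 20·18), every Z-linear combination of 140 and 360 is divisible by 20, so (140, 360) ⊆ (20). Therefore (140, 360) = (20), d = 20.

Final answer: (140, 360) = (20); d = 20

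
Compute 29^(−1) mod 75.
Apply the extended Euclidean algorithm to (75, 29), tracking rows (r, s, t) with s·75 + t·29 = r. Each division r_prev = q·r_cur + r_new produces the new row as (previous row) − q·(current row):
  row A: (75, 1, 0)   [1·75 + 0·29 = 75]
  row B: (29, 0, 1)   [0·75 + 1·29 = 29]
  75 = 2·29 + 17   → row C = row A − 2·row B = (17, 1, −2)   [check: 1·75 − 2·29 = 17]
  29 = 1·17 + 12   → row D = row B − 1·row C = (12, −1, 3)   [check: −1·75 + 3·29 = 12]
  17 = 1·12 + 5   → row E = row C − 1·row D = (5, 2, −5)   [check: 2·75 − 5·29 = 5]
  12 = 2·5 + 2   → row F = row D − 2·row E = (2, −5, 13)   [check: −5·75 + 13·29 = 2]
  5 = 2·2 + 1   → row G = row E − 2·row F = (1, 12, −31)   [check: 12·75 − 31·29 = 1]
  2 = 2·1 + 0   → remainder 0, stop. gcd = 1 (last nonzero row G).
The gcd is 1, so 29 is invertible mod 75. The last nonzero row gives 12·75 − 31·29 = 1, so t = −31. So 29^(−1) ≡ −31 ≡ 44 (mod 75). Verify: 29 · 44 = 1276 ≡ 1 (mod 75). ✓

Final answer: 29^(−1) ≡ 44 (mod 75)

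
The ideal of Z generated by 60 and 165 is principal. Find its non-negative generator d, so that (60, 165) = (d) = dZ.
(60, 165) = (15); d = 15

In the PID Z, (a, b) is generated by gcd(a, b). Compute gcd(165, 60) with the extended Euclidean algorithm, tracking rows (r, s, t) with s·165 + t·60 = r:
  row A: (165, 1, 0)   [1·165 + 0·60 = 165]
  row B: (60, 0, 1)   [0·165 + 1·60 = 60]
  165 = 2·60 + 45   → row C = row A − 2·row B = (45, 1, −2)   [check: 1·165 − 2·60 = 45]
  60 = 1·45 + 15   → row D = row B − 1·row C = (15, −1, 3)   [check: −1·165 + 3·60 = 15]
  45 = 3·15 + 0   → remainder 0, stop. gcd = 15 (last nonzero row D).
So gcd(60, 165) = 15, with Bézout identity −1·165 + 3·60 = 15. Containment (⊇): the Bézout identity exhibits 15 as an element of (60, 165), giving (15) ⊆ (60, 165). Containment (⊆): since 15 | 60 and 15 | 165 (60 = 15·4, 165 = 15·11), every Z-linear combination of 60 and 165 is divisible by 15, so (60, 165) ⊆ (15). Therefore (60, 165) = (15), d = 15.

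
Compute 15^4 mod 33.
3

Use repeated squaring. Binary(4) = 100. Walk through the bits of the exponent 4 left-to-right: at each bit after the leading one, square the running value, then multiply by 15 if the bit is 1 (always reducing mod 33):
  bit 1 = 1 (leading): start with 15.
  bit 2 = 0: square 15^2 = 225 ≡ 27 (mod 33).
  bit 3 = 0: square 27^2 = 729 ≡ 3 (mod 33).
Final value: 15^4 ≡ 3 (mod 33).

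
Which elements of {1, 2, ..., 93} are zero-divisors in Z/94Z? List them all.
nonzero zero-divisors of Z/94Z = {2, 4, 6, 8, 10, 12, 14, 16, 18, 20, 22, 24, 26, 28, 30, 32, 34, 36, 38, 40, 42, 44, 46, 47, 48, 50, 52, 54, 56, 58, 60, 62, 64, 66, 68, 70, 72, 74, 76, 78, 80, 82, 84, 86, 88, 90, 92}

An element a ∈ Z/94Z (with a ≠ 0) is a zero-divisor iff gcd(a, 94) > 1 (because a is a unit precisely when gcd(a, n) = 1, and in Z/nZ every nonzero, non-unit element is a zero-divisor). Scan a = 1, ..., 93 and keep those with gcd(a, 94) > 1:
  gcd(2, 94) = 2, gcd(4, 94) = 2, gcd(6, 94) = 2, gcd(8, 94) = 2, gcd(10, 94) = 2, gcd(12, 94) = 2, gcd(14, 94) = 2, gcd(16, 94) = 2, gcd(18, 94) = 2, gcd(20, 94) = 2, gcd(22, 94) = 2, gcd(24, 94) = 2, gcd(26, 94) = 2, gcd(28, 94) = 2, gcd(30, 94) = 2, gcd(32, 94) = 2, gcd(34, 94) = 2, gcd(36, 94) = 2, gcd(38, 94) = 2, gcd(40, 94) = 2, gcd(42, 94) = 2, gcd(44, 94) = 2, gcd(46, 94) = 2, gcd(47, 94) = 47, gcd(48, 94) = 2, gcd(50, 94) = 2, gcd(52, 94) = 2, gcd(54, 94) = 2, gcd(56, 94) = 2, gcd(58, 94) = 2, gcd(60, 94) = 2, gcd(62, 94) = 2, gcd(64, 94) = 2, gcd(66, 94) = 2, gcd(68, 94) = 2, gcd(70, 94) = 2, gcd(72, 94) = 2, gcd(74, 94) = 2, gcd(76, 94) = 2, gcd(78, 94) = 2, gcd(80, 94) = 2, gcd(82, 94) = 2, gcd(84, 94) = 2, gcd(86, 94) = 2, gcd(88, 94) = 2, gcd(90, 94) = 2, gcd(92, 94) = 2.
All other a ∈ {1, ..., 93} have gcd(a, 94) = 1 and are units. So the nonzero zero-divisors are exactly the 47 values of a appearing in this scan.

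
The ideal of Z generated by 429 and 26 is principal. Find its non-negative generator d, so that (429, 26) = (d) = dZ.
(429, 26) = (13); d = 13

In the PID Z, (a, b) is generated by gcd(a, b). Compute gcd(429, 26) with the extended Euclidean algorithm, tracking rows (r, s, t) with s·429 + t·26 = r:
  row A: (429, 1, 0)   [1·429 + 0·26 = 429]
  row B: (26, 0, 1)   [0·429 + 1·26 = 26]
  429 = 16·26 + 13   → row C = row A − 16·row B = (13, 1, −16)   [check: 1·429 − 16·26 = 13]
  26 = 2·13 + 0   → remainder 0, stop. gcd = 13 (last nonzero row C).
So gcd(429, 26) = 13, with Bézout identity 1·429 − 16·26 = 13. Containment (⊇): the Bézout identity exhibits 13 as an element of (429, 26), giving (13) ⊆ (429, 26). Containment (⊆): since 13 | 429 and 13 | 26 (429 = 13·33, 26 = 13·2), every Z-linear combination of 429 and 26 is divisible by 13, so (429, 26) ⊆ (13). Therefore (429, 26) = (13), d = 13.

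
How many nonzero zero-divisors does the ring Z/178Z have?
Z/178Z has 89 nonzero zero-divisors

In Z/178Z each nonzero element is either a unit (gcd with 178 is 1) or a zero-divisor (gcd > 1). The number of units is φ(178): factorise 178 = 2 · 89, so φ(178) = (2 − 1) · (89 − 1) = 1 · 88 = 88. The nonzero elements number 178 − 1 = 177. Hence the nonzero zero-divisors number 177 − 88 = 89.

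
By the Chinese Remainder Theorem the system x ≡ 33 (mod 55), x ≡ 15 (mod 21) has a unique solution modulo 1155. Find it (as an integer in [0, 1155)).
x ≡ 1023 (mod 1155); the representative in [0, 1155) is 1023

The moduli 55, 21 are pairwise coprime, so by the CRT there is a unique solution mod 55·21 = 1155.
Solve by successive substitution. Start with x ≡ 33 (mod 55).
  Combine with x ≡ 15 (mod 21): write x = 33 + 55·t and require 33 + 55·t ≡ 15 (mod 21), i.e. 55·t ≡ 15 − 33 ≡ 3 (mod 21). Since 55^(−1) ≡ 13 (mod 21) (55 ≡ 13 (mod 21)), t ≡ 13·3 ≡ 18 (mod 21). So x ≡ 33 + 55·18 = 1023 (mod 1155).
Unique solution in [0, 1155): x = 1023.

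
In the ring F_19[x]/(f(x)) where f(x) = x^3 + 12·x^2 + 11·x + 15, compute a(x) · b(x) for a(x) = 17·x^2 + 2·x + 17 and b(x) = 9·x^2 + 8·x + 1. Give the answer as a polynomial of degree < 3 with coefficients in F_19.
Multiply as integer polynomials: a · b = 153·x^4 + 154·x^3 + 186·x^2 + 138·x + 17. Reducing coefficients mod 19: a · b ≡ x^4 + 2·x^3 + 15·x^2 + 5·x + 17. Now divide by f(x) = x^3 + 12·x^2 + 11·x + 15 in F_19[x], eliminating the leading term at each step:
  leading term x^4: subtract (x)·f(x) = x^4 + 12·x^3 + 11·x^2 + 15·x, leaving 9·x^3 + 4·x^2 + 9·x + 17 (coefficients mod 19)
  leading term 9·x^3: subtract (9)·f(x) = 9·x^3 + 13·x^2 + 4·x + 2, leaving 10·x^2 + 5·x + 15 (coefficients mod 19)
The degree is now < 3, so this is the remainder. Hence a · b ≡ 10·x^2 + 5·x + 15 in F_19[x]/(f).

Final answer: a · b ≡ 10·x^2 + 5·x + 15 (mod f(x))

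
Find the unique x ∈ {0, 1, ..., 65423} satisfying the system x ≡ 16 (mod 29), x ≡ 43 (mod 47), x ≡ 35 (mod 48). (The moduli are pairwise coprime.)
x ≡ 32003 (mod 65424); the representative in [0, 65424) is 32003

The moduli 29, 47, 48 are pairwise coprime, so by the CRT there is a unique solution mod 29·47·48 = 65424.
Solve by successive substitution. Start with x ≡ 16 (mod 29).
  Combine with x ≡ 43 (mod 47): write x = 16 + 29·t and require 16 + 29·t ≡ 43 (mod 47), i.e. 29·t ≡ 43 − 16 ≡ 27 (mod 47). Since 29^(−1) ≡ 13 (mod 47), t ≡ 13·27 ≡ 22 (mod 47). So x ≡ 16 + 29·22 = 654 (mod 1363).
  Combine with x ≡ 35 (mod 48): write x = 654 + 1363·t and require 654 + 1363·t ≡ 35 (mod 48), i.e. 1363·t ≡ 35 − 654 ≡ 5 (mod 48). Since 1363^(−1) ≡ 43 (mod 48) (1363 ≡ 19 (mod 48)), t ≡ 43·5 ≡ 23 (mod 48). So x ≡ 654 + 1363·23 = 32003 (mod 65424).
Unique solution in [0, 65424): x = 32003.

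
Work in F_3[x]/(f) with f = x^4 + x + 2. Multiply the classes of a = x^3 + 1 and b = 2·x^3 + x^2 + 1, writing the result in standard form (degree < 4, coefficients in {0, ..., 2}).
a · b ≡ x^3 + 2·x^2 + x + 1 (mod f(x))

Multiply as integer polynomials: a · b = 2·x^6 + x^5 + 3·x^3 + x^2 + 1. Reducing coefficients mod 3: a · b ≡ 2·x^6 + x^5 + x^2 + 1. Now divide by f(x) = x^4 + x + 2 in F_3[x], eliminating the leading term at each step:
  leading term 2·x^6: subtract (2·x^2)·f(x) = 2·x^6 + 2·x^3 + x^2, leaving x^5 + x^3 + 1 (coefficients mod 3)
  leading term x^5: subtract (x)·f(x) = x^5 + x^2 + 2·x, leaving x^3 + 2·x^2 + x + 1 (coefficients mod 3)
The degree is now < 4, so this is the remainder. Hence a · b ≡ x^3 + 2·x^2 + x + 1 in F_3[x]/(f).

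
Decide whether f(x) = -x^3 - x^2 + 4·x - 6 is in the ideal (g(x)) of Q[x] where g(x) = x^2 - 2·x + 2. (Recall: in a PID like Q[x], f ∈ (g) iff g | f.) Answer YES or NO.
In Q[x] the ideal (g) consists of all multiples of g, so f ∈ (g) iff g | f, i.e. iff the remainder of f on division by g is 0. Divide f by g (g is monic, so eliminate the leading term of the running remainder at each step):
  leading term -x^3: subtract (-x)·g(x) = -x^3 + 2·x^2 - 2·x, leaving -3·x^2 + 6·x - 6
  leading term -3·x^2: subtract (-3)·g(x) = -3·x^2 + 6·x - 6, leaving 0
The remainder is 0, so f(x) = g(x) · h(x) with h(x) = -x - 3. Hence g | f, i.e. f ∈ (g).

Final answer: YES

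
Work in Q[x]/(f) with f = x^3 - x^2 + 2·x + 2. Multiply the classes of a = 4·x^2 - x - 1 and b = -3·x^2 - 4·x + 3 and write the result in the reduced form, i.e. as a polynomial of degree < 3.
a · b ≡ 18·x^2 + 75·x + 47 (mod f(x))

First multiply in Q[x] without reducing: a · b = -12·x^4 - 13·x^3 + 19·x^2 + x - 3. Now divide by f(x) = x^3 - x^2 + 2·x + 2, eliminating the leading term at each step:
  leading term -12·x^4: subtract (-12·x)·f(x) = -12·x^4 + 12·x^3 - 24·x^2 - 24·x, leaving -25·x^3 + 43·x^2 + 25·x - 3
  leading term -25·x^3: subtract (-25)·f(x) = -25·x^3 + 25·x^2 - 50·x - 50, leaving 18·x^2 + 75·x + 47
The degree is now < 3, so this is the remainder. Hence a · b ≡ 18·x^2 + 75·x + 47 in Q[x]/(f).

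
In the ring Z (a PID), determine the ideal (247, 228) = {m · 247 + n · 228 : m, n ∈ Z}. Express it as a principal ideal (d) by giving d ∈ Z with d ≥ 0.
In the PID Z, (a, b) is generated by gcd(a, b). Compute gcd(247, 228) with the extended Euclidean algorithm, tracking rows (r, s, t) with s·247 + t·228 = r:
  row A: (247, 1, 0)   [1·247 + 0·228 = 247]
  row B: (228, 0, 1)   [0·247 + 1·228 = 228]
  247 = 1·228 + 19   → row C = row A − 1·row B = (19, 1, −1)   [check: 1·247 − 1·228 = 19]
  228 = 12·19 + 0   → remainder 0, stop. gcd = 19 (last nonzero row C).
So gcd(247, 228) = 19, with Bézout identity 1·247 − 1·228 = 19. Containment (⊇): the Bézout identity exhibits 19 as an element of (247, 228), giving (19) ⊆ (247, 228). Containment (⊆): since 19 | 247 and 19 | 228 (247 = 19·13, 228 = 19·12), every Z-linear combination of 247 and 228 is divisible by 19, so (247, 228) ⊆ (19). Therefore (247, 228) = (19), d = 19.

Final answer: (247, 228) = (19); d = 19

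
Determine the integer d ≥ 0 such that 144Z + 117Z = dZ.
(144, 117) = (9); d = 9

In the PID Z, (a, b) is generated by gcd(a, b). Compute gcd(144, 117) with the extended Euclidean algorithm, tracking rows (r, s, t) with s·144 + t·117 = r:
  row A: (144, 1, 0)   [1·144 + 0·117 = 144]
  row B: (117, 0, 1)   [0·144 + 1·117 = 117]
  144 = 1·117 + 27   → row C = row A − 1·row B = (27, 1, −1)   [check: 1·144 − 1·117 = 27]
  117 = 4·27 + 9   → row D = row B − 4·row C = (9, −4, 5)   [check: −4·144 + 5·117 = 9]
  27 = 3·9 + 0   → remainder 0, stop. gcd = 9 (last nonzero row D).
So gcd(144, 117) = 9, with Bézout identity −4·144 + 5·117 = 9. Containment (⊇): the Bézout identity exhibits 9 as an element of (144, 117), giving (9) ⊆ (144, 117). Containment (⊆): since 9 | 144 and 9 | 117 (144 = 9·16, 117 = 9·13), every Z-linear combination of 144 and 117 is divisible by 9, so (144, 117) ⊆ (9). Therefore (144, 117) = (9), d = 9.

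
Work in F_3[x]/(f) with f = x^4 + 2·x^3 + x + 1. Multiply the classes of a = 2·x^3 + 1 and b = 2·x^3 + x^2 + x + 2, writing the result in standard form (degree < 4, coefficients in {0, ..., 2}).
Multiply as integer polynomials: a · b = 4·x^6 + 2·x^5 + 2·x^4 + 6·x^3 + x^2 + x + 2. Reducing coefficients mod 3: a · b ≡ x^6 + 2·x^5 + 2·x^4 + x^2 + x + 2. Now divide by f(x) = x^4 + 2·x^3 + x + 1 in F_3[x], eliminating the leading term at each step:
  leading term x^6: subtract (x^2)·f(x) = x^6 + 2·x^5 + x^3 + x^2, leaving 2·x^4 + 2·x^3 + x + 2 (coefficients mod 3)
  leading term 2·x^4: subtract (2)·f(x) = 2·x^4 + x^3 + 2·x + 2, leaving x^3 + 2·x (coefficients mod 3)
The degree is now < 4, so this is the remainder. Hence a · b ≡ x^3 + 2·x in F_3[x]/(f).

Final answer: a · b ≡ x^3 + 2·x (mod f(x))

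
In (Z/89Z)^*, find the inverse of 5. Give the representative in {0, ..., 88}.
5^(−1) ≡ 18 (mod 89)

Apply the extended Euclidean algorithm to (89, 5), tracking rows (r, s, t) with s·89 + t·5 = r. Each division r_prev = q·r_cur + r_new produces the new row as (previous row) − q·(current row):
  row A: (89, 1, 0)   [1·89 + 0·5 = 89]
  row B: (5, 0, 1)   [0·89 + 1·5 = 5]
  89 = 17·5 + 4   → row C = row A − 17·row B = (4, 1, −17)   [check: 1·89 − 17·5 = 4]
  5 = 1·4 + 1   → row D = row B − 1·row C = (1, −1, 18)   [check: −1·89 + 18·5 = 1]
  4 = 4·1 + 0   → remainder 0, stop. gcd = 1 (last nonzero row D).
The gcd is 1, so 5 is invertible mod 89. The last nonzero row gives −1·89 + 18·5 = 1, so t = 18. So 5^(−1) ≡ 18 (mod 89). Verify: 5 · 18 = 90 ≡ 1 (mod 89). ✓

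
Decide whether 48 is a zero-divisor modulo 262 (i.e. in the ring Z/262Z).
YES

gcd(48, 262) = 2 > 1, so 48 is not a unit in Z/262Z. In Z/nZ every nonzero non-unit is a zero-divisor: explicitly, take b = 262/gcd = 131 ≠ 0 (mod 262); then 48·131 = 6288 = 24·262, i.e. 48·131 ≡ 0 (mod 262). So 48 is a zero-divisor.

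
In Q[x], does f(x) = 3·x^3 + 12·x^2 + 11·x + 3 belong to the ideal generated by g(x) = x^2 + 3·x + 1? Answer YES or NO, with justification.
In Q[x] the ideal (g) consists of all multiples of g, so f ∈ (g) iff g | f, i.e. iff the remainder of f on division by g is 0. Divide f by g (g is monic, so eliminate the leading term of the running remainder at each step):
  leading term 3·x^3: subtract (3·x)·g(x) = 3·x^3 + 9·x^2 + 3·x, leaving 3·x^2 + 8·x + 3
  leading term 3·x^2: subtract (3)·g(x) = 3·x^2 + 9·x + 3, leaving -x
The remainder r(x) = -x ≠ 0 (and deg r < deg g), so g ∤ f, i.e. f ∉ (g).

Final answer: NO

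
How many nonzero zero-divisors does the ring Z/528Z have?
Z/528Z has 367 nonzero zero-divisors

In Z/528Z each nonzero element is either a unit (gcd with 528 is 1) or a zero-divisor (gcd > 1). The number of units is φ(528): factorise 528 = 2^4 · 3 · 11, so φ(528) = (2^4 − 2^3) · (3 − 1) · (11 − 1) = 8 · 2 · 10 = 160. The nonzero elements number 528 − 1 = 527. Hence the nonzero zero-divisors number 527 − 160 = 367.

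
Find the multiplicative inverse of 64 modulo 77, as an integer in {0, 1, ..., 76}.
Apply the extended Euclidean algorithm to (77, 64), tracking rows (r, s, t) with s·77 + t·64 = r. Each division r_prev = q·r_cur + r_new produces the new row as (previous row) − q·(current row):
  row A: (77, 1, 0)   [1·77 + 0·64 = 77]
  row B: (64, 0, 1)   [0·77 + 1·64 = 64]
  77 = 1·64 + 13   → row C = row A − 1·row B = (13, 1, −1)   [check: 1·77 − 1·64 = 13]
  64 = 4·13 + 12   → row D = row B − 4·row C = (12, −4, 5)   [check: −4·77 + 5·64 = 12]
  13 = 1·12 + 1   → row E = row C − 1·row D = (1, 5, −6)   [check: 5·77 − 6·64 = 1]
  12 = 12·1 + 0   → remainder 0, stop. gcd = 1 (last nonzero row E).
The gcd is 1, so 64 is invertible mod 77. The last nonzero row gives 5·77 − 6·64 = 1, so t = −6. So 64^(−1) ≡ −6 ≡ 71 (mod 77). Verify: 64 · 71 = 4544 ≡ 1 (mod 77). ✓

Final answer: 64^(−1) ≡ 71 (mod 77)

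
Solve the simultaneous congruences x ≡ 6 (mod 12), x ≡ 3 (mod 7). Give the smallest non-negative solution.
x ≡ 66 (mod 84); the representative in [0, 84) is 66

The moduli 12, 7 are pairwise coprime, so by the CRT there is a unique solution mod 12·7 = 84.
Solve by successive substitution. Start with x ≡ 6 (mod 12).
  Combine with x ≡ 3 (mod 7): write x = 6 + 12·t and require 6 + 12·t ≡ 3 (mod 7), i.e. 12·t ≡ 3 − 6 ≡ 4 (mod 7). Since 12^(−1) ≡ 3 (mod 7) (12 ≡ 5 (mod 7)), t ≡ 3·4 ≡ 5 (mod 7). So x ≡ 6 + 12·5 = 66 (mod 84).
Unique solution in [0, 84): x = 66.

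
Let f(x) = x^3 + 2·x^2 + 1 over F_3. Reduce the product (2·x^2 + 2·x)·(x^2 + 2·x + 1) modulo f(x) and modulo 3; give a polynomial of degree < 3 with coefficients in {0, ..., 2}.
Multiply as integer polynomials: a · b = 2·x^4 + 6·x^3 + 6·x^2 + 2·x. Reducing coefficients mod 3: a · b ≡ 2·x^4 + 2·x. Now divide by f(x) = x^3 + 2·x^2 + 1 in F_3[x], eliminating the leading term at each step:
  leading term 2·x^4: subtract (2·x)·f(x) = 2·x^4 + x^3 + 2·x, leaving 2·x^3 (coefficients mod 3)
  leading term 2·x^3: subtract (2)·f(x) = 2·x^3 + x^2 + 2, leaving 2·x^2 + 1 (coefficients mod 3)
The degree is now < 3, so this is the remainder. Hence a · b ≡ 2·x^2 + 1 in F_3[x]/(f).

Final answer: a · b ≡ 2·x^2 + 1 (mod f(x))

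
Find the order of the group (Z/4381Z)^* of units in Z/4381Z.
(Z/4381Z)^* consists of the classes a with gcd(a, 4381) = 1, so its order is φ(4381). φ is multiplicative, with φ(p^e) = p^e − p^(e−1). Factorise 4381 = 13 · 337. Then
  φ(4381) = (13 − 1) · (337 − 1) = 12 · 336 = 4032.
Thus |(Z/4381Z)^*| = 4032.

Final answer: |(Z/4381Z)^*| = 4032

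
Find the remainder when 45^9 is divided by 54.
Use repeated squaring. Binary(9) = 1001. Walk through the bits of the exponent 9 left-to-right: at each bit after the leading one, square the running value, then multiply by 45 if the bit is 1 (always reducing mod 54):
  bit 1 = 1 (leading): start with 45.
  bit 2 = 0: square 45^2 = 2025 ≡ 27 (mod 54).
  bit 3 = 0: square 27^2 = 729 ≡ 27 (mod 54).
  bit 4 = 1: square 27^2 = 729 ≡ 27; bit is 1, so multiply 27·45 = 1215 ≡ 27 (mod 54).
Final value: 45^9 ≡ 27 (mod 54).

Final answer: 27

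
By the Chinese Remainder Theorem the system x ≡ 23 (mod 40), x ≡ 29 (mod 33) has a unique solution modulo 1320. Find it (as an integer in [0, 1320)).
x ≡ 623 (mod 1320); the representative in [0, 1320) is 623

The moduli 40, 33 are pairwise coprime, so by the CRT there is a unique solution mod 40·33 = 1320.
Solve by successive substitution. Start with x ≡ 23 (mod 40).
  Combine with x ≡ 29 (mod 33): write x = 23 + 40·t and require 23 + 40·t ≡ 29 (mod 33), i.e. 40·t ≡ 29 − 23 ≡ 6 (mod 33). Since 40^(−1) ≡ 19 (mod 33) (40 ≡ 7 (mod 33)), t ≡ 19·6 ≡ 15 (mod 33). So x ≡ 23 + 40·15 = 623 (mod 1320).
Unique solution in [0, 1320): x = 623.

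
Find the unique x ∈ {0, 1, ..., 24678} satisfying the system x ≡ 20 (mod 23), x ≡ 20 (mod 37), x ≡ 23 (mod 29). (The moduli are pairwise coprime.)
x ≡ 7679 (mod 24679); the representative in [0, 24679) is 7679

The moduli 23, 37, 29 are pairwise coprime, so by the CRT there is a unique solution mod 23·37·29 = 24679.
Solve by successive substitution. Start with x ≡ 20 (mod 23).
  Combine with x ≡ 20 (mod 37): write x = 20 + 23·t and require 20 + 23·t ≡ 20 (mod 37), i.e. 23·t ≡ 20 − 20 ≡ 0 (mod 37). Since 23^(−1) ≡ 29 (mod 37), t ≡ 29·0 ≡ 0 (mod 37). So x ≡ 20 + 23·0 = 20 (mod 851).
  Combine with x ≡ 23 (mod 29): write x = 20 + 851·t and require 20 + 851·t ≡ 23 (mod 29), i.e. 851·t ≡ 23 − 20 ≡ 3 (mod 29). Since 851^(−1) ≡ 3 (mod 29) (851 ≡ 10 (mod 29)), t ≡ 3·3 ≡ 9 (mod 29). So x ≡ 20 + 851·9 = 7679 (mod 24679).
Unique solution in [0, 24679): x = 7679.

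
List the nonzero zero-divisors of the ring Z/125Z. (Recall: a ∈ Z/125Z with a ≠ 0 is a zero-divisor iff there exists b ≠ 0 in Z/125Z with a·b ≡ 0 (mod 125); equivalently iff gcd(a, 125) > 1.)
An element a ∈ Z/125Z (with a ≠ 0) is a zero-divisor iff gcd(a, 125) > 1 (because a is a unit precisely when gcd(a, n) = 1, and in Z/nZ every nonzero, non-unit element is a zero-divisor). Scan a = 1, ..., 124 and keep those with gcd(a, 125) > 1:
  gcd(5, 125) = 5, gcd(10, 125) = 5, gcd(15, 125) = 5, gcd(20, 125) = 5, gcd(25, 125) = 25, gcd(30, 125) = 5, gcd(35, 125) = 5, gcd(40, 125) = 5, gcd(45, 125) = 5, gcd(50, 125) = 25, gcd(55, 125) = 5, gcd(60, 125) = 5, gcd(65, 125) = 5, gcd(70, 125) = 5, gcd(75, 125) = 25, gcd(80, 125) = 5, gcd(85, 125) = 5, gcd(90, 125) = 5, gcd(95, 125) = 5, gcd(100, 125) = 25, gcd(105, 125) = 5, gcd(110, 125) = 5, gcd(115, 125) = 5, gcd(120, 125) = 5.
All other a ∈ {1, ..., 124} have gcd(a, 125) = 1 and are units. So the nonzero zero-divisors are exactly the 24 values of a appearing in this scan.

Final answer: nonzero zero-divisors of Z/125Z = {5, 10, 15, 20, 25, 30, 35, 40, 45, 50, 55, 60, 65, 70, 75, 80, 85, 90, 95, 100, 105, 110, 115, 120}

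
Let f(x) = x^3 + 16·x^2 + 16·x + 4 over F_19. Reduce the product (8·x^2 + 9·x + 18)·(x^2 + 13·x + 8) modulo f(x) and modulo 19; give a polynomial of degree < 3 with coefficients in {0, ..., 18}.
a · b ≡ 7·x^2 + x + 14 (mod f(x))

Multiply as integer polynomials: a · b = 8·x^4 + 113·x^3 + 199·x^2 + 306·x + 144. Reducing coefficients mod 19: a · b ≡ 8·x^4 + 18·x^3 + 9·x^2 + 2·x + 11. Now divide by f(x) = x^3 + 16·x^2 + 16·x + 4 in F_19[x], eliminating the leading term at each step:
  leading term 8·x^4: subtract (8·x)·f(x) = 8·x^4 + 14·x^3 + 14·x^2 + 13·x, leaving 4·x^3 + 14·x^2 + 8·x + 11 (coefficients mod 19)
  leading term 4·x^3: subtract (4)·f(x) = 4·x^3 + 7·x^2 + 7·x + 16, leaving 7·x^2 + x + 14 (coefficients mod 19)
The degree is now < 3, so this is the remainder. Hence a · b ≡ 7·x^2 + x + 14 in F_19[x]/(f).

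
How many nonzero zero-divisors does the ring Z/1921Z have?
Z/1921Z has 128 nonzero zero-divisors

In Z/1921Z each nonzero element is either a unit (gcd with 1921 is 1) or a zero-divisor (gcd > 1). The number of units is φ(1921): factorise 1921 = 17 · 113, so φ(1921) = (17 − 1) · (113 − 1) = 16 · 112 = 1792. The nonzero elements number 1921 − 1 = 1920. Hence the nonzero zero-divisors number 1920 − 1792 = 128.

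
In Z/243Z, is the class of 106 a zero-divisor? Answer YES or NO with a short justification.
NO

gcd(106, 243) = 1, so 106 is a unit in Z/243Z (it has a multiplicative inverse). A unit cannot be a zero-divisor: if 106·b ≡ 0 then multiplying both sides by 106^(−1) gives b ≡ 0. So 106 is not a zero-divisor.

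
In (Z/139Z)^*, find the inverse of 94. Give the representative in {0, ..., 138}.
Apply the extended Euclidean algorithm to (139, 94), tracking rows (r, s, t) with s·139 + t·94 = r. Each division r_prev = q·r_cur + r_new produces the new row as (previous row) − q·(current row):
  row A: (139, 1, 0)   [1·139 + 0·94 = 139]
  row B: (94, 0, 1)   [0·139 + 1·94 = 94]
  139 = 1·94 + 45   → row C = row A − 1·row B = (45, 1, −1)   [check: 1·139 − 1·94 = 45]
  94 = 2·45 + 4   → row D = row B − 2·row C = (4, −2, 3)   [check: −2·139 + 3·94 = 4]
  45 = 11·4 + 1   → row E = row C − 11·row D = (1, 23, −34)   [check: 23·139 − 34·94 = 1]
  4 = 4·1 + 0   → remainder 0, stop. gcd = 1 (last nonzero row E).
The gcd is 1, so 94 is invertible mod 139. The last nonzero row gives 23·139 − 34·94 = 1, so t = −34. So 94^(−1) ≡ −34 ≡ 105 (mod 139). Verify: 94 · 105 = 9870 ≡ 1 (mod 139). ✓

Final answer: 94^(−1) ≡ 105 (mod 139)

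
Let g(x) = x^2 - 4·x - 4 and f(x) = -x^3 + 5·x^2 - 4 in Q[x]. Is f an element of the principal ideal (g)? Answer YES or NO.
YES

In Q[x] the ideal (g) consists of all multiples of g, so f ∈ (g) iff g | f, i.e. iff the remainder of f on division by g is 0. Divide f by g (g is monic, so eliminate the leading term of the running remainder at each step):
  leading term -x^3: subtract (-x)·g(x) = -x^3 + 4·x^2 + 4·x, leaving x^2 - 4·x - 4
  leading term x^2: subtract (1)·g(x) = x^2 - 4·x - 4, leaving 0
The remainder is 0, so f(x) = g(x) · h(x) with h(x) = 1 - x. Hence g | f, i.e. f ∈ (g).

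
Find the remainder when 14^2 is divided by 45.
Use repeated squaring. Binary(2) = 10. Walk through the bits of the exponent 2 left-to-right: at each bit after the leading one, square the running value, then multiply by 14 if the bit is 1 (always reducing mod 45):
  bit 1 = 1 (leading): start with 14.
  bit 2 = 0: square 14^2 = 196 ≡ 16 (mod 45).
Final value: 14^2 ≡ 16 (mod 45).

Final answer: 16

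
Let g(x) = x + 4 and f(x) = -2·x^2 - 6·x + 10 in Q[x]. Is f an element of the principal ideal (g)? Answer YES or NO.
NO

In Q[x] the ideal (g) consists of all multiples of g, so f ∈ (g) iff g | f, i.e. iff the remainder of f on division by g is 0. Divide f by g (g is monic, so eliminate the leading term of the running remainder at each step):
  leading term -2·x^2: subtract (-2·x)·g(x) = -2·x^2 - 8·x, leaving 2·x + 10
  leading term 2·x: subtract (2)·g(x) = 2·x + 8, leaving 2
The remainder r(x) = 2 ≠ 0 (and deg r < deg g), so g ∤ f, i.e. f ∉ (g).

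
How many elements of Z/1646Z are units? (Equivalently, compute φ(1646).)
Z/1646Z has φ(1646) = 822 units

An element a ∈ Z/1646Z is a unit iff gcd(a, 1646) = 1, so the number of units is φ(1646). φ is multiplicative, with φ(p^e) = p^e − p^(e−1). Factorise 1646 = 2 · 823. Then
  φ(1646) = (2 − 1) · (823 − 1) = 1 · 822 = 822.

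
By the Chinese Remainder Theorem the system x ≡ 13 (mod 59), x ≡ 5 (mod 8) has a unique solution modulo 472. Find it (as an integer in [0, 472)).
x ≡ 13 (mod 472); the representative in [0, 472) is 13

The moduli 59, 8 are pairwise coprime, so by the CRT there is a unique solution mod 59·8 = 472.
Solve by successive substitution. Start with x ≡ 13 (mod 59).
  Combine with x ≡ 5 (mod 8): write x = 13 + 59·t and require 13 + 59·t ≡ 5 (mod 8), i.e. 59·t ≡ 5 − 13 ≡ 0 (mod 8). Since 59^(−1) ≡ 3 (mod 8) (59 ≡ 3 (mod 8)), t ≡ 3·0 ≡ 0 (mod 8). So x ≡ 13 + 59·0 = 13 (mod 472).
Unique solution in [0, 472): x = 13.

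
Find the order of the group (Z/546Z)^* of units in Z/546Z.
(Z/546Z)^* consists of the classes a with gcd(a, 546) = 1, so its order is φ(546). φ is multiplicative, with φ(p^e) = p^e − p^(e−1). Factorise 546 = 2 · 3 · 7 · 13. Then
  φ(546) = (2 − 1) · (3 − 1) · (7 − 1) · (13 − 1) = 1 · 2 · 6 · 12 = 144.
Thus |(Z/546Z)^*| = 144.

Final answer: |(Z/546Z)^*| = 144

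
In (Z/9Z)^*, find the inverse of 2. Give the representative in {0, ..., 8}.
Apply the extended Euclidean algorithm to (9, 2), tracking rows (r, s, t) with s·9 + t·2 = r. Each division r_prev = q·r_cur + r_new produces the new row as (previous row) − q·(current row):
  row A: (9, 1, 0)   [1·9 + 0·2 = 9]
  row B: (2, 0, 1)   [0·9 + 1·2 = 2]
  9 = 4·2 + 1   → row C = row A − 4·row B = (1, 1, −4)   [check: 1·9 − 4·2 = 1]
  2 = 2·1 + 0   → remainder 0, stop. gcd = 1 (last nonzero row C).
The gcd is 1, so 2 is invertible mod 9. The last nonzero row gives 1·9 − 4·2 = 1, so t = −4. So 2^(−1) ≡ −4 ≡ 5 (mod 9). Verify: 2 · 5 = 10 ≡ 1 (mod 9). ✓

Final answer: 2^(−1) ≡ 5 (mod 9)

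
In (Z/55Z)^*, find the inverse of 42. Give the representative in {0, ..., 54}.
42^(−1) ≡ 38 (mod 55)

Apply the extended Euclidean algorithm to (55, 42), tracking rows (r, s, t) with s·55 + t·42 = r. Each division r_prev = q·r_cur + r_new produces the new row as (previous row) − q·(current row):
  row A: (55, 1, 0)   [1·55 + 0·42 = 55]
  row B: (42, 0, 1)   [0·55 + 1·42 = 42]
  55 = 1·42 + 13   → row C = row A − 1·row B = (13, 1, −1)   [check: 1·55 − 1·42 = 13]
  42 = 3·13 + 3   → row D = row B − 3·row C = (3, −3, 4)   [check: −3·55 + 4·42 = 3]
  13 = 4·3 + 1   → row E = row C − 4·row D = (1, 13, −17)   [check: 13·55 − 17·42 = 1]
  3 = 3·1 + 0   → remainder 0, stop. gcd = 1 (last nonzero row E).
The gcd is 1, so 42 is invertible mod 55. The last nonzero row gives 13·55 − 17·42 = 1, so t = −17. So 42^(−1) ≡ −17 ≡ 38 (mod 55). Verify: 42 · 38 = 1596 ≡ 1 (mod 55). ✓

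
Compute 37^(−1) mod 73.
37^(−1) ≡ 2 (mod 73)

Apply the extended Euclidean algorithm to (73, 37), tracking rows (r, s, t) with s·73 + t·37 = r. Each division r_prev = q·r_cur + r_new produces the new row as (previous row) − q·(current row):
  row A: (73, 1, 0)   [1·73 + 0·37 = 73]
  row B: (37, 0, 1)   [0·73 + 1·37 = 37]
  73 = 1·37 + 36   → row C = row A − 1·row B = (36, 1, −1)   [check: 1·73 − 1·37 = 36]
  37 = 1·36 + 1   → row D = row B − 1·row C = (1, −1, 2)   [check: −1·73 + 2·37 = 1]
  36 = 36·1 + 0   → remainder 0, stop. gcd = 1 (last nonzero row D).
The gcd is 1, so 37 is invertible mod 73. The last nonzero row gives −1·73 + 2·37 = 1, so t = 2. So 37^(−1) ≡ 2 (mod 73). Verify: 37 · 2 = 74 ≡ 1 (mod 73). ✓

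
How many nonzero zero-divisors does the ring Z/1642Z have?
In Z/1642Z each nonzero element is either a unit (gcd with 1642 is 1) or a zero-divisor (gcd > 1). The number of units is φ(1642): factorise 1642 = 2 · 821, so φ(1642) = (2 − 1) · (821 − 1) = 1 · 820 = 820. The nonzero elements number 1642 − 1 = 1641. Hence the nonzero zero-divisors number 1641 − 820 = 821.

Final answer: Z/1642Z has 821 nonzero zero-divisors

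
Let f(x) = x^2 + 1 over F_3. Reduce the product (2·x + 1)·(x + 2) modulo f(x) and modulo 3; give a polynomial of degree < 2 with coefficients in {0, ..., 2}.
Multiply as integer polynomials: a · b = 2·x^2 + 5·x + 2. Reducing coefficients mod 3: a · b ≡ 2·x^2 + 2·x + 2. Now divide by f(x) = x^2 + 1 in F_3[x], eliminating the leading term at each step:
  leading term 2·x^2: subtract (2)·f(x) = 2·x^2 + 2, leaving 2·x (coefficients mod 3)
The degree is now < 2, so this is the remainder. Hence a · b ≡ 2·x in F_3[x]/(f).

Final answer: a · b ≡ 2·x (mod f(x))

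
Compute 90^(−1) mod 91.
Apply the extended Euclidean algorithm to (91, 90), tracking rows (r, s, t) with s·91 + t·90 = r. Each division r_prev = q·r_cur + r_new produces the new row as (previous row) − q·(current row):
  row A: (91, 1, 0)   [1·91 + 0·90 = 91]
  row B: (90, 0, 1)   [0·91 + 1·90 = 90]
  91 = 1·90 + 1   → row C = row A − 1·row B = (1, 1, −1)   [check: 1·91 − 1·90 = 1]
  90 = 90·1 + 0   → remainder 0, stop. gcd = 1 (last nonzero row C).
The gcd is 1, so 90 is invertible mod 91. The last nonzero row gives 1·91 − 1·90 = 1, so t = −1. So 90^(−1) ≡ −1 ≡ 90 (mod 91). Verify: 90 · 90 = 8100 ≡ 1 (mod 91). ✓

Final answer: 90^(−1) ≡ 90 (mod 91)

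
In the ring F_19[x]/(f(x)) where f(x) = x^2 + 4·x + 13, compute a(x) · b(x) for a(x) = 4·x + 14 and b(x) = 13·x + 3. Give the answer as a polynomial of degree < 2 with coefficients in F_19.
Multiply as integer polynomials: a · b = 52·x^2 + 194·x + 42. Reducing coefficients mod 19: a · b ≡ 14·x^2 + 4·x + 4. Now divide by f(x) = x^2 + 4·x + 13 in F_19[x], eliminating the leading term at each step:
  leading term 14·x^2: subtract (14)·f(x) = 14·x^2 + 18·x + 11, leaving 5·x + 12 (coefficients mod 19)
The degree is now < 2, so this is the remainder. Hence a · b ≡ 5·x + 12 in F_19[x]/(f).

Final answer: a · b ≡ 5·x + 12 (mod f(x))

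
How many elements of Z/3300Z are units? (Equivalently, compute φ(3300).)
An element a ∈ Z/3300Z is a unit iff gcd(a, 3300) = 1, so the number of units is φ(3300). φ is multiplicative, with φ(p^e) = p^e − p^(e−1). Factorise 3300 = 2^2 · 3 · 5^2 · 11. Then
  φ(3300) = (2^2 − 2^1) · (3 − 1) · (5^2 − 5^1) · (11 − 1) = 2 · 2 · 20 · 10 = 800.

Final answer: Z/3300Z has φ(3300) = 800 units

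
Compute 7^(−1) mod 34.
Apply the extended Euclidean algorithm to (34, 7), tracking rows (r, s, t) with s·34 + t·7 = r. Each division r_prev = q·r_cur + r_new produces the new row as (previous row) − q·(current row):
  row A: (34, 1, 0)   [1·34 + 0·7 = 34]
  row B: (7, 0, 1)   [0·34 + 1·7 = 7]
  34 = 4·7 + 6   → row C = row A − 4·row B = (6, 1, −4)   [check: 1·34 − 4·7 = 6]
  7 = 1·6 + 1   → row D = row B − 1·row C = (1, −1, 5)   [check: −1·34 + 5·7 = 1]
  6 = 6·1 + 0   → remainder 0, stop. gcd = 1 (last nonzero row D).
The gcd is 1, so 7 is invertible mod 34. The last nonzero row gives −1·34 + 5·7 = 1, so t = 5. So 7^(−1) ≡ 5 (mod 34). Verify: 7 · 5 = 35 ≡ 1 (mod 34). ✓

Final answer: 7^(−1) ≡ 5 (mod 34)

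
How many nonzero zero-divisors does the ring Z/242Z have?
In Z/242Z each nonzero element is either a unit (gcd with 242 is 1) or a zero-divisor (gcd > 1). The number of units is φ(242): factorise 242 = 2 · 11^2, so φ(242) = (2 − 1) · (11^2 − 11^1) = 1 · 110 = 110. The nonzero elements number 242 − 1 = 241. Hence the nonzero zero-divisors number 241 − 110 = 131.

Final answer: Z/242Z has 131 nonzero zero-divisors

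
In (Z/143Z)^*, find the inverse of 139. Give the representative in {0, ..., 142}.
139^(−1) ≡ 107 (mod 143)

Apply the extended Euclidean algorithm to (143, 139), tracking rows (r, s, t) with s·143 + t·139 = r. Each division r_prev = q·r_cur + r_new produces the new row as (previous row) − q·(current row):
  row A: (143, 1, 0)   [1·143 + 0·139 = 143]
  row B: (139, 0, 1)   [0·143 + 1·139 = 139]
  143 = 1·139 + 4   → row C = row A − 1·row B = (4, 1, −1)   [check: 1·143 − 1·139 = 4]
  139 = 34·4 + 3   → row D = row B − 34·row C = (3, −34, 35)   [check: −34·143 + 35·139 = 3]
  4 = 1·3 + 1   → row E = row C − 1·row D = (1, 35, −36)   [check: 35·143 − 36·139 = 1]
  3 = 3·1 + 0   → remainder 0, stop. gcd = 1 (last nonzero row E).
The gcd is 1, so 139 is invertible mod 143. The last nonzero row gives 35·143 − 36·139 = 1, so t = −36. So 139^(−1) ≡ −36 ≡ 107 (mod 143). Verify: 139 · 107 = 14873 ≡ 1 (mod 143). ✓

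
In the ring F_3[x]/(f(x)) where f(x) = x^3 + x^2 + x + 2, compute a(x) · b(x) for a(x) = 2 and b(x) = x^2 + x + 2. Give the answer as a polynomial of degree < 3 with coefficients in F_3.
a · b ≡ 2·x^2 + 2·x + 1 (mod f(x))

Multiply as integer polynomials: a · b = 2·x^2 + 2·x + 4. Reducing coefficients mod 3: a · b ≡ 2·x^2 + 2·x + 1. This already has degree < 3, so no reduction by f is needed. Hence a · b ≡ 2·x^2 + 2·x + 1 in F_3[x]/(f).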